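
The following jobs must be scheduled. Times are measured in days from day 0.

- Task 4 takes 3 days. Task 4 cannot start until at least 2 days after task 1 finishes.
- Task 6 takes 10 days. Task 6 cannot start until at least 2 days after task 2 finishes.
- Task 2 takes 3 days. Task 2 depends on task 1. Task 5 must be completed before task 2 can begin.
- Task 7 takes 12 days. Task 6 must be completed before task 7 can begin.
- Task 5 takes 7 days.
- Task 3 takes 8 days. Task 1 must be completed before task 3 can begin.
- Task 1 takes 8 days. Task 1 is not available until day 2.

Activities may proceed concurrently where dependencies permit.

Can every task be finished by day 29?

No

Task 5 has no prerequisites, so it starts at day 0 and finishes at day 7.
Task 1 waits on its own release at day 2, so it starts at day 2 and finishes at 2 + 8 = day 10.
Task 4 cannot begin until task 1 (finishes day 10, plus 2-day gap → day 12). It runs from day 12 to 12 + 3 = day 15.
Task 3 cannot begin until task 1 (finishes day 10). It runs from day 10 to 10 + 8 = day 18.
Task 2 needs all of task 1 (finishes day 10); task 5 (finishes day 7). That puts its earliest start at day 10; it finishes at 10 + 3 = day 13.
Task 6 cannot begin until task 2 (finishes day 13, plus 2-day gap → day 15). It runs from day 15 to 15 + 10 = day 25.
Task 7 cannot begin until task 6 (finishes day 25). It runs from day 25 to 25 + 12 = day 37.
The earliest everything can be done is day 37, which is after the deadline of 29, so it is not possible.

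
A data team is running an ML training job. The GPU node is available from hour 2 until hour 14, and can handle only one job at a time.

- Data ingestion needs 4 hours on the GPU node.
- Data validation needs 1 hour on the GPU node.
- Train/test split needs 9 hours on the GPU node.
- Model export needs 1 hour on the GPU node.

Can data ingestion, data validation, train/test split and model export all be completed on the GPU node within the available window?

The GPU node window is 14 − 2 = 12 hours.
Running back to back, the jobs need 4 + 1 + 9 + 1 = 15 hours on the GPU node.
Since 15 > 12, they cannot all fit.

No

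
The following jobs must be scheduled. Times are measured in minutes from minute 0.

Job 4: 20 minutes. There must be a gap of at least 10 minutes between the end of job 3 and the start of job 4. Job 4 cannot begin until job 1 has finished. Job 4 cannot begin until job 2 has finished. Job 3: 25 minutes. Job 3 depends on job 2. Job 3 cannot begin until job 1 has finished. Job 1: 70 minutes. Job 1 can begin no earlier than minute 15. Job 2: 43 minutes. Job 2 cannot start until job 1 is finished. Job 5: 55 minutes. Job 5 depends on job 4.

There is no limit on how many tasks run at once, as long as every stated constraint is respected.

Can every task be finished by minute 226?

Job 1 cannot begin until its own release at minute 15. It runs from minute 15 to 15 + 70 = minute 85.
After job 1 (finishes minute 85), job 2 can start at minute 85 and finishes at minute 128.
Job 3 needs all of job 2 (finishes minute 128); job 1 (finishes minute 85). That puts its earliest start at minute 128; it finishes at 128 + 25 = minute 153.
For job 4: job 3 (finishes minute 153, plus 10-minute gap → minute 163); job 1 (finishes minute 85); job 2 (finishes minute 128). Taking the maximum gives a start of minute 163, and it finishes at 163 + 20 = minute 183.
After job 4 (finishes minute 183), job 5 can start at minute 183 and finishes at minute 238.
The earliest everything can be done is minute 238, which is after the deadline of 226, so it is not possible.

No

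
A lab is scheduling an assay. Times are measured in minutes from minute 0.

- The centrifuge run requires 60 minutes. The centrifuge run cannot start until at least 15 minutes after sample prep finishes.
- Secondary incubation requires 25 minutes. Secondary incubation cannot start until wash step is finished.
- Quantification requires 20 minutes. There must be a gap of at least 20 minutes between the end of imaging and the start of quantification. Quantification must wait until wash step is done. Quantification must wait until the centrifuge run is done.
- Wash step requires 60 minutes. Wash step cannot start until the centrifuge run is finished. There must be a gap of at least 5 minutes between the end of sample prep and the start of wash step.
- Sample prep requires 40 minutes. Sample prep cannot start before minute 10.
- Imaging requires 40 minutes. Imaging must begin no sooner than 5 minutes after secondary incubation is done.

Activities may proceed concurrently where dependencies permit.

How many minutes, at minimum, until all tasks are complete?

295

Sample prep cannot begin until its own release at minute 10. It runs from minute 10 to 10 + 40 = minute 50.
The centrifuge run cannot begin until sample prep (finishes minute 50, plus 15-minute gap → minute 65). It runs from minute 65 to 65 + 60 = minute 125.
Wash step cannot start until the centrifuge run (finishes minute 125); sample prep (finishes minute 50, plus 5-minute gap → minute 55). The controlling bound is minute 125, so wash step finishes at 125 + 60 = minute 185.
After wash step (finishes minute 185), secondary incubation can start at minute 185 and finishes at minute 210.
Imaging cannot begin until secondary incubation (finishes minute 210, plus 5-minute gap → minute 215). It runs from minute 215 to 215 + 40 = minute 255.
Quantification has to wait for imaging (finishes minute 255, plus 20-minute gap → minute 275); wash step (finishes minute 185); the centrifuge run (finishes minute 125). The latest of these is minute 275, so quantification runs minute 275 to 275 + 20 = minute 295.
All tasks are finished once the last one completes. Finish times: Sample prep at 50, The centrifuge run at 125, Wash step at 185, Secondary incubation at 210, Imaging at 255, Quantification at 295. The latest is minute 295.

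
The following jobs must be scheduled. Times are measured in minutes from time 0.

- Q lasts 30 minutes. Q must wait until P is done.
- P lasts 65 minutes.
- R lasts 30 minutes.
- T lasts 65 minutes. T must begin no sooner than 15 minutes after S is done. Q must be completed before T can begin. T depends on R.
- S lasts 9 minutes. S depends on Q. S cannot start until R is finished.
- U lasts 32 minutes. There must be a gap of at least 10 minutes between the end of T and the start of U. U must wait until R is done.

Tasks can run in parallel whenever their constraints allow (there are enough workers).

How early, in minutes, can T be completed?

184

Nothing blocks R, so it runs from minute 0 to minute 30.
Nothing blocks P, so it runs from minute 0 to minute 65.
Q waits on P (finishes minute 65), so it starts at minute 65 and finishes at 65 + 30 = minute 95.
S has to wait for Q (finishes minute 95); R (finishes minute 30). The latest of these is minute 95, so S runs minute 95 to 95 + 9 = minute 104.
For T: S (finishes minute 104, plus 15-minute gap → minute 119); Q (finishes minute 95); R (finishes minute 30). Taking the maximum gives a start of minute 119, and it finishes at 119 + 65 = minute 184.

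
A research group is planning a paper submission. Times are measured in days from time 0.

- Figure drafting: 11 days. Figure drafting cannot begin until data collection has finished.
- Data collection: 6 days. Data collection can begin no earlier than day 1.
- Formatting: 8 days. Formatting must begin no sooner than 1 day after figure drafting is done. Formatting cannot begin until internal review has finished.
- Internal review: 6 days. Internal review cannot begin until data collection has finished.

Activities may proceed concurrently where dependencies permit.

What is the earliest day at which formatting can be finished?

Data collection cannot begin until its own release at day 1. It runs from day 1 to 1 + 6 = day 7.
Internal review waits on data collection (finishes day 7), so it starts at day 7 and finishes at 7 + 6 = day 13.
Figure drafting waits on data collection (finishes day 7), so it starts at day 7 and finishes at 7 + 11 = day 18.
Formatting cannot start until figure drafting (finishes day 18, plus 1-day gap → day 19); internal review (finishes day 13). The controlling bound is day 19, so formatting finishes at 19 + 8 = day 27.

27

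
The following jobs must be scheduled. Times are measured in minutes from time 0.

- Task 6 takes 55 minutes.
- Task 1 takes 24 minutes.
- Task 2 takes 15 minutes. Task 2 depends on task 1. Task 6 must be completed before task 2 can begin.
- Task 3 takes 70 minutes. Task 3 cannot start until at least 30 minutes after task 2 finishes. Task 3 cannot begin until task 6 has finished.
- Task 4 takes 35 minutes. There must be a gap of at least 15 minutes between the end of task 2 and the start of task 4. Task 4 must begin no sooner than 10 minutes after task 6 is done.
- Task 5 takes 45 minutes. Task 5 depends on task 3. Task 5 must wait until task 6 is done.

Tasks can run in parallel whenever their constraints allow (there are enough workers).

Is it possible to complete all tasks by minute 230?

Yes

Task 6 can start immediately at minute 0; it finishes at minute 55.
Nothing blocks task 1, so it runs from minute 0 to minute 24.
Task 2 cannot start until task 1 (finishes minute 24); task 6 (finishes minute 55). The controlling bound is minute 55, so task 2 finishes at 55 + 15 = minute 70.
Task 4 cannot start until task 2 (finishes minute 70, plus 15-minute gap → minute 85); task 6 (finishes minute 55, plus 10-minute gap → minute 65). The controlling bound is minute 85, so task 4 finishes at 85 + 35 = minute 120.
Task 3 cannot start until task 2 (finishes minute 70, plus 30-minute gap → minute 100); task 6 (finishes minute 55). The controlling bound is minute 100, so task 3 finishes at 100 + 70 = minute 170.
Task 5 cannot start until task 3 (finishes minute 170); task 6 (finishes minute 55). The controlling bound is minute 170, so task 5 finishes at 170 + 45 = minute 215.
Every task is finished by minute 215, which is no later than the deadline of 230, so the schedule is feasible.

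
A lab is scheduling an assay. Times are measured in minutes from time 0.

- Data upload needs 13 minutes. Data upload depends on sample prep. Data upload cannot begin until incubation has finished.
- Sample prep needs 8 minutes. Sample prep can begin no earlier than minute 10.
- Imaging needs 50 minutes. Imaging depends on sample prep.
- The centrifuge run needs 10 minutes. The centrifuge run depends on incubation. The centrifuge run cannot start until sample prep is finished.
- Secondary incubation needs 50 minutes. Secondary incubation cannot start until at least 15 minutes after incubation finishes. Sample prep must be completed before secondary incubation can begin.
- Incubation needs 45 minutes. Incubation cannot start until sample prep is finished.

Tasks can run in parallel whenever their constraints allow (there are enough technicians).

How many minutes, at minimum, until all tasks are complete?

After its own release at minute 10, sample prep can start at minute 10 and finishes at minute 18.
After sample prep (finishes minute 18), imaging can start at minute 18 and finishes at minute 68.
After sample prep (finishes minute 18), incubation can start at minute 18 and finishes at minute 63.
Data upload has to wait for sample prep (finishes minute 18); incubation (finishes minute 63). The latest of these is minute 63, so data upload runs minute 63 to 63 + 13 = minute 76.
Secondary incubation has to wait for incubation (finishes minute 63, plus 15-minute gap → minute 78); sample prep (finishes minute 18). The latest of these is minute 78, so secondary incubation runs minute 78 to 78 + 50 = minute 128.
For the centrifuge run: incubation (finishes minute 63); sample prep (finishes minute 18). Taking the maximum gives a start of minute 63, and it finishes at 63 + 10 = minute 73.
All tasks are finished once the last one completes. Finish times: Sample prep at 18, Incubation at 63, The centrifuge run at 73, Secondary incubation at 128, Imaging at 68, Data upload at 76. The latest is minute 128.

128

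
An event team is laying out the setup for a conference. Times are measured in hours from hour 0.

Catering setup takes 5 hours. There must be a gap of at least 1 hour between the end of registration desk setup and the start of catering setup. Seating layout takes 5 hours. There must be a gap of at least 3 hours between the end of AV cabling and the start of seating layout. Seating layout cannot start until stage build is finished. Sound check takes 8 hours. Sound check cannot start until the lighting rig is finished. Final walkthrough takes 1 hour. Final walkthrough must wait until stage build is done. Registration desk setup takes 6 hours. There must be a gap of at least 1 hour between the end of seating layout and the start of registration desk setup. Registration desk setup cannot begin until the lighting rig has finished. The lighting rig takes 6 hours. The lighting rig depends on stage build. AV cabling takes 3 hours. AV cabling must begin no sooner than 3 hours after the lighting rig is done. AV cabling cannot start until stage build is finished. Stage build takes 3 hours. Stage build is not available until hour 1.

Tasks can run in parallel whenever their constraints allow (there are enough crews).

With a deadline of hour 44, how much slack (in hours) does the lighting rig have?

Stage build waits on its own release at hour 1, so it starts at hour 1 and finishes at 1 + 3 = hour 4.
The lighting rig cannot begin until stage build (finishes hour 4). It runs from hour 4 to 4 + 6 = hour 10.

Working backward from the deadline:
Catering setup has no dependents, so it just needs to finish by hour 44. Starting by 44 − 5 = hour 39 achieves that.
Registration desk setup feeds into catering setup (must start by hour 39, minus 1-hour gap → hour 38); so registration desk setup must finish by hour 38 and therefore start by hour 32.
Seating layout must finish before registration desk setup (must start by hour 32, minus 1-hour gap → hour 31). With a 5-hour duration, seating layout must start by 31 − 5 = hour 26.
AV cabling must finish before seating layout (must start by hour 26, minus 3-hour gap → hour 23). With a 3-hour duration, AV cabling must start by 23 − 3 = hour 20.
Sound check has no dependents, so it just needs to finish by hour 44. Starting by 44 − 8 = hour 36 achieves that.
The lighting rig has several dependents: AV cabling (must start by hour 20, minus 3-hour gap → hour 17); registration desk setup (must start by hour 32); sound check (must start by hour 36). The earliest of those limits is hour 17, so the lighting rig must start by 17 − 6 = hour 11.
So the lighting rig can start as early as hour 4 and as late as hour 11, giving 11 − 4 = 7 hours of slack.

7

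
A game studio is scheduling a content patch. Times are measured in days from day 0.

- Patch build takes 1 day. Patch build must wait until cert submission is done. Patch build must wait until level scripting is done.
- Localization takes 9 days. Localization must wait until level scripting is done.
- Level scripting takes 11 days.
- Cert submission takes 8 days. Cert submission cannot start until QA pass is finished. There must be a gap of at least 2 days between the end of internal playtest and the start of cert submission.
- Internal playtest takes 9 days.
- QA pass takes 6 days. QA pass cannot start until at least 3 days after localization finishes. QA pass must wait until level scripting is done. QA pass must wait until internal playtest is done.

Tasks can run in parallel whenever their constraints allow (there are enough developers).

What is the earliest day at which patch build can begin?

37

Internal playtest can start immediately at day 0; it finishes at day 9.
Nothing blocks level scripting, so it runs from day 0 to day 11.
Localization waits on level scripting (finishes day 11), so it starts at day 11 and finishes at 11 + 9 = day 20.
QA pass needs all of localization (finishes day 20, plus 3-day gap → day 23); level scripting (finishes day 11); internal playtest (finishes day 9). That puts its earliest start at day 23; it finishes at 23 + 6 = day 29.
For cert submission: QA pass (finishes day 29); internal playtest (finishes day 9, plus 2-day gap → day 11). Taking the maximum gives a start of day 29, and it finishes at 29 + 8 = day 37.
Patch build waits on cert submission (finishes day 37); level scripting (finishes day 11). The latest of these is day 37, which is the earliest patch build can start.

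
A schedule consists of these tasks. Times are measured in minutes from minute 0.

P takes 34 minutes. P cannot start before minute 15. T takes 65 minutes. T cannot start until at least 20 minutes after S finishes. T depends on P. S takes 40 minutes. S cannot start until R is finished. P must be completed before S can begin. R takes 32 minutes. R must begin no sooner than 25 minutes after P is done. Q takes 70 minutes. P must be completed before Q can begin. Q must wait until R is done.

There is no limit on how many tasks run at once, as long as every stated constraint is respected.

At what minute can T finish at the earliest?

P waits on its own release at minute 15, so it starts at minute 15 and finishes at 15 + 34 = minute 49.
After P (finishes minute 49, plus 25-minute gap → minute 74), R can start at minute 74 and finishes at minute 106.
For S: R (finishes minute 106); P (finishes minute 49). Taking the maximum gives a start of minute 106, and it finishes at 106 + 40 = minute 146.
For T: S (finishes minute 146, plus 20-minute gap → minute 166); P (finishes minute 49). Taking the maximum gives a start of minute 166, and it finishes at 166 + 65 = minute 231.

231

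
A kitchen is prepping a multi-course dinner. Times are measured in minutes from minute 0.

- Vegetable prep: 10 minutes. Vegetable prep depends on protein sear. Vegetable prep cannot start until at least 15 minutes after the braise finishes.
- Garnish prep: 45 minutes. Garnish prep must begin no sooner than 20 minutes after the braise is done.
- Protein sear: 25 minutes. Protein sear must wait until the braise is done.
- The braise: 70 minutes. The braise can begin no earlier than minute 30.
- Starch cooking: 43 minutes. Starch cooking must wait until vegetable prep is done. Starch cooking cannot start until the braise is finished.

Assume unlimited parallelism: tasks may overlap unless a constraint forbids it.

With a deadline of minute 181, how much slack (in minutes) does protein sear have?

3

The braise waits on its own release at minute 30, so it starts at minute 30 and finishes at 30 + 70 = minute 100.
After the braise (finishes minute 100), protein sear can start at minute 100 and finishes at minute 125.

Working backward from the deadline:
Starch cooking must finish by minute 181; it takes 43 minutes, so it must start by 181 − 43 = minute 138.
Since starch cooking (must start by minute 138) depends on it, vegetable prep must finish by minute 138. Backing off its 10-minute duration gives a latest start of minute 128.
Protein sear feeds into vegetable prep (must start by minute 128); so protein sear must finish by minute 128 and therefore start by minute 103.
So protein sear can start as early as minute 100 and as late as minute 103, giving 103 − 100 = 3 minutes of slack.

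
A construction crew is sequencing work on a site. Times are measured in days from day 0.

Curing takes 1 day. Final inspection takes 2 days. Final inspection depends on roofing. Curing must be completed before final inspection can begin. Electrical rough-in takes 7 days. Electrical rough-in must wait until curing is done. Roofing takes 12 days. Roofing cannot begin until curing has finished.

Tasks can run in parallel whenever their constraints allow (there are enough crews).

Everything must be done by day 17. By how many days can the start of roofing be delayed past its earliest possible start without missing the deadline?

Nothing blocks curing, so it runs from day 0 to day 1.
Roofing cannot begin until curing (finishes day 1). It runs from day 1 to 1 + 12 = day 13.

Working backward from the deadline:
To finish by day 17, final inspection (duration 2) must start no later than day 15.
Roofing must finish before final inspection (must start by day 15). With a 12-day duration, roofing must start by 15 − 12 = day 3.
So roofing can start as early as day 1 and as late as day 3, giving 3 − 1 = 2 days of slack.

2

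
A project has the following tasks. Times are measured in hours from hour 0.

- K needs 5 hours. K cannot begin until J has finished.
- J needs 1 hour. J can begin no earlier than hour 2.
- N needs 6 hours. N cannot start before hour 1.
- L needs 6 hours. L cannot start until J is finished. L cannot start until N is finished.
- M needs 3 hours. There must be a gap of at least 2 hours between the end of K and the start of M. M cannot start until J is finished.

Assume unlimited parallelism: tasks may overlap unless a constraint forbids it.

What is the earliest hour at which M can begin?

10

J waits on its own release at hour 2, so it starts at hour 2 and finishes at 2 + 1 = hour 3.
After J (finishes hour 3), K can start at hour 3 and finishes at hour 8.
M waits on K (finishes hour 8, plus 2-hour gap → hour 10); J (finishes hour 3). The latest of these is hour 10, which is the earliest M can start.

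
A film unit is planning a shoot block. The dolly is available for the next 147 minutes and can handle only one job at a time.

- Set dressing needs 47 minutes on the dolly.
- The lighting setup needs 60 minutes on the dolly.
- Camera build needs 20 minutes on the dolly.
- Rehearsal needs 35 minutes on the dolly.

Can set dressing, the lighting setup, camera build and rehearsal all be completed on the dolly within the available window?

No

Running back to back, the jobs need 47 + 60 + 20 + 35 = 162 minutes on the dolly.
Since 162 > 147, they cannot all fit.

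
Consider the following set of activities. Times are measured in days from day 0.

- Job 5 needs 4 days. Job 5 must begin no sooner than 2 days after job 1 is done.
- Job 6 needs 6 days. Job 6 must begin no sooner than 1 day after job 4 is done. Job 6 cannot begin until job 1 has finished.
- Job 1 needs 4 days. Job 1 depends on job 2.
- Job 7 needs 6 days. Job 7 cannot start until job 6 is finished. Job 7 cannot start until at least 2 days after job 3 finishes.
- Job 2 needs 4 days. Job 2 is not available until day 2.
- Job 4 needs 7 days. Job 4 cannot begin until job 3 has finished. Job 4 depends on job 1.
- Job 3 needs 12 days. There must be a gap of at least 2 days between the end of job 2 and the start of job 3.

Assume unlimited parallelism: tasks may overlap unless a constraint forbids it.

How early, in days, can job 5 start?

Job 2 cannot begin until its own release at day 2. It runs from day 2 to 2 + 4 = day 6.
After job 2 (finishes day 6), job 1 can start at day 6 and finishes at day 10.
Job 5 waits on job 1 (finishes day 10, plus 2-day gap → day 12), so the earliest it can start is day 12.

12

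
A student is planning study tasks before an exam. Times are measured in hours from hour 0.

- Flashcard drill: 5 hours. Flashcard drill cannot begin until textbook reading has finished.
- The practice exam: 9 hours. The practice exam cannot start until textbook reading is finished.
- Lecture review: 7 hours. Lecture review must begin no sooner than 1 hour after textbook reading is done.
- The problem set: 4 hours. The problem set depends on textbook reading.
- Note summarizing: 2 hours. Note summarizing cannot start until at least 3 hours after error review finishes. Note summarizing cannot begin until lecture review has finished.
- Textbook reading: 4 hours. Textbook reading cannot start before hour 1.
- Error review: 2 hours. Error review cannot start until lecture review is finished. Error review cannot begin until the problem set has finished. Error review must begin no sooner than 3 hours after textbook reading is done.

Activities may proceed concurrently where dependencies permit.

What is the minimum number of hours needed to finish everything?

After its own release at hour 1, textbook reading can start at hour 1 and finishes at hour 5.
The practice exam cannot begin until textbook reading (finishes hour 5). It runs from hour 5 to 5 + 9 = hour 14.
Flashcard drill cannot begin until textbook reading (finishes hour 5). It runs from hour 5 to 5 + 5 = hour 10.
After textbook reading (finishes hour 5), the problem set can start at hour 5 and finishes at hour 9.
Lecture review waits on textbook reading (finishes hour 5, plus 1-hour gap → hour 6), so it starts at hour 6 and finishes at 6 + 7 = hour 13.
Error review cannot start until lecture review (finishes hour 13); the problem set (finishes hour 9); textbook reading (finishes hour 5, plus 3-hour gap → hour 8). The controlling bound is hour 13, so error review finishes at 13 + 2 = hour 15.
For note summarizing: error review (finishes hour 15, plus 3-hour gap → hour 18); lecture review (finishes hour 13). Taking the maximum gives a start of hour 18, and it finishes at 18 + 2 = hour 20.
All tasks are finished once the last one completes. Finish times: Textbook reading at 5, Lecture review at 13, The problem set at 9, Flashcard drill at 10, The practice exam at 14, Error review at 15, Note summarizing at 20. The latest is hour 20.

20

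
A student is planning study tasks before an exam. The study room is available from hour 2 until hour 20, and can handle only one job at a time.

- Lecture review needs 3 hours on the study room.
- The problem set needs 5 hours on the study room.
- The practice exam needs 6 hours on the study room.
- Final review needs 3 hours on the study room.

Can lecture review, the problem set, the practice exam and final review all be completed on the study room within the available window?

Yes

The study room window is 20 − 2 = 18 hours.
Running back to back, the jobs need 3 + 5 + 6 + 3 = 17 hours on the study room.
Since 17 ≤ 18, they fit within the window.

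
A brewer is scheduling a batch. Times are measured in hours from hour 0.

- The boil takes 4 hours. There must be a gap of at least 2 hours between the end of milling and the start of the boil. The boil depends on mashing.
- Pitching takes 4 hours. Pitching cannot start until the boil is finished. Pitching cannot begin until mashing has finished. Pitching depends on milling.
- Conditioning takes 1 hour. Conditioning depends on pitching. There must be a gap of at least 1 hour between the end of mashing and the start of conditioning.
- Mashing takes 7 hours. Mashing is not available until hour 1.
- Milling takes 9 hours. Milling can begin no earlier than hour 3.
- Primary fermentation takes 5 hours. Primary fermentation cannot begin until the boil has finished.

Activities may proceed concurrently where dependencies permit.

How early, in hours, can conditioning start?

22

Mashing cannot begin until its own release at hour 1. It runs from hour 1 to 1 + 7 = hour 8.
Milling cannot begin until its own release at hour 3. It runs from hour 3 to 3 + 9 = hour 12.
The boil needs all of milling (finishes hour 12, plus 2-hour gap → hour 14); mashing (finishes hour 8). That puts its earliest start at hour 14; it finishes at 14 + 4 = hour 18.
Pitching has to wait for the boil (finishes hour 18); mashing (finishes hour 8); milling (finishes hour 12). The latest of these is hour 18, so pitching runs hour 18 to 18 + 4 = hour 22.
Conditioning waits on pitching (finishes hour 22); mashing (finishes hour 8, plus 1-hour gap → hour 9). The latest of these is hour 22, which is the earliest conditioning can start.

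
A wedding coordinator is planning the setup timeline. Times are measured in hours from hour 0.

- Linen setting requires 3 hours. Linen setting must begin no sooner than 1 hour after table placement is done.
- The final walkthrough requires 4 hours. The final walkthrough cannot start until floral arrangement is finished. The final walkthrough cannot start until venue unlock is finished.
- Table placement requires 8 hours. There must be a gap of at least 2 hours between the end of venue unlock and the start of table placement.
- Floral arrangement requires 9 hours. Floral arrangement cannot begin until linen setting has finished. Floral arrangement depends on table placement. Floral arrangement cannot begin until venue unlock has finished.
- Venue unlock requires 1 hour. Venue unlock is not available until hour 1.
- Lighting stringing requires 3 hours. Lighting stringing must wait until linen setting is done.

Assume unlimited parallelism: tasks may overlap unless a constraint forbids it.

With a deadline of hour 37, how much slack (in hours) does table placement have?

8

After its own release at hour 1, venue unlock can start at hour 1 and finishes at hour 2.
Table placement cannot begin until venue unlock (finishes hour 2, plus 2-hour gap → hour 4). It runs from hour 4 to 4 + 8 = hour 12.

Working backward from the deadline:
Nothing follows the final walkthrough; the deadline of hour 37 is its only limit. It must start by 37 − 4 = hour 33.
Since the final walkthrough (must start by hour 33) depends on it, floral arrangement must finish by hour 33. Backing off its 9-hour duration gives a latest start of hour 24.
Lighting stringing must finish by hour 37; it takes 3 hours, so it must start by 37 − 3 = hour 34.
Linen setting has several dependents: floral arrangement (must start by hour 24); lighting stringing (must start by hour 34). The earliest of those limits is hour 24, so linen setting must start by 24 − 3 = hour 21.
Table placement must finish in time for linen setting (must start by hour 21, minus 1-hour gap → hour 20); floral arrangement (must start by hour 24). The tightest is hour 20, so table placement must start by 20 − 8 = hour 12.
So table placement can start as early as hour 4 and as late as hour 12, giving 12 − 4 = 8 hours of slack.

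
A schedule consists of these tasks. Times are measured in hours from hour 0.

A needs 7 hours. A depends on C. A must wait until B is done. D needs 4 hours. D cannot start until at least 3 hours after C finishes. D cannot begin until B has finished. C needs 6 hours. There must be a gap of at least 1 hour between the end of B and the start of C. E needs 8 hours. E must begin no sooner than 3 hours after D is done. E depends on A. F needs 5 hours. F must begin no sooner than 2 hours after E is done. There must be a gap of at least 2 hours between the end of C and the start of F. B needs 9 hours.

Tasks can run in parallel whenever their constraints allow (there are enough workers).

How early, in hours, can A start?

B has no prerequisites, so it starts at hour 0 and finishes at hour 9.
C cannot begin until B (finishes hour 9, plus 1-hour gap → hour 10). It runs from hour 10 to 10 + 6 = hour 16.
A waits on C (finishes hour 16); B (finishes hour 9). The latest of these is hour 16, which is the earliest A can start.

16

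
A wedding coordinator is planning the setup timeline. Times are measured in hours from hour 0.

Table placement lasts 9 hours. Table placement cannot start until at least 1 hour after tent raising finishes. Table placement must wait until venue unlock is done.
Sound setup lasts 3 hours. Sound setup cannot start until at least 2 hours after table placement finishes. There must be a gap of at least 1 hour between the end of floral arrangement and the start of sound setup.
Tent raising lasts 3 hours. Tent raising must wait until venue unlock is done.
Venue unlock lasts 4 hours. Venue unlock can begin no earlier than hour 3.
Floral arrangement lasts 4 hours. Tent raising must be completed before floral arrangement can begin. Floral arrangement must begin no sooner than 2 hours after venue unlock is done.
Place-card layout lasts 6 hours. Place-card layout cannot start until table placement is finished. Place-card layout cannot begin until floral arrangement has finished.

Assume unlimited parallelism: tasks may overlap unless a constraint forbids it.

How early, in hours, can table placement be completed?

Venue unlock cannot begin until its own release at hour 3. It runs from hour 3 to 3 + 4 = hour 7.
Tent raising waits on venue unlock (finishes hour 7), so it starts at hour 7 and finishes at 7 + 3 = hour 10.
For table placement: tent raising (finishes hour 10, plus 1-hour gap → hour 11); venue unlock (finishes hour 7). Taking the maximum gives a start of hour 11, and it finishes at 11 + 9 = hour 20.

20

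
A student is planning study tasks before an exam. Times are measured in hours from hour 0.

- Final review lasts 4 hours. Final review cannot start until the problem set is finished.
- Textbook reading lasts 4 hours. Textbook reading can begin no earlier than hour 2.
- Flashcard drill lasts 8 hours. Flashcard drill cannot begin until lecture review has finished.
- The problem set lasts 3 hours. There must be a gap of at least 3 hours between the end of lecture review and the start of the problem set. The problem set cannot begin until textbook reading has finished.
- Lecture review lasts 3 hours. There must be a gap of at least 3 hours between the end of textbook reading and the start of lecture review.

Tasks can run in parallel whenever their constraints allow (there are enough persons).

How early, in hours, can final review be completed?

22

Textbook reading waits on its own release at hour 2, so it starts at hour 2 and finishes at 2 + 4 = hour 6.
Lecture review waits on textbook reading (finishes hour 6, plus 3-hour gap → hour 9), so it starts at hour 9 and finishes at 9 + 3 = hour 12.
The problem set has to wait for lecture review (finishes hour 12, plus 3-hour gap → hour 15); textbook reading (finishes hour 6). The latest of these is hour 15, so the problem set runs hour 15 to 15 + 3 = hour 18.
Final review waits on the problem set (finishes hour 18), so it starts at hour 18 and finishes at 18 + 4 = hour 22.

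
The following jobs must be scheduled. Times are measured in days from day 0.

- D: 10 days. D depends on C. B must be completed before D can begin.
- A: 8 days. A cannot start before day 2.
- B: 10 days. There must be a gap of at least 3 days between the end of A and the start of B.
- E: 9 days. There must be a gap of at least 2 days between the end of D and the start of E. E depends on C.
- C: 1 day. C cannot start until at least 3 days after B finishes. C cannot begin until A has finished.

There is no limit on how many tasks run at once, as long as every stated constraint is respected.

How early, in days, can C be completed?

27

A cannot begin until its own release at day 2. It runs from day 2 to 2 + 8 = day 10.
After A (finishes day 10, plus 3-day gap → day 13), B can start at day 13 and finishes at day 23.
For C: B (finishes day 23, plus 3-day gap → day 26); A (finishes day 10). Taking the maximum gives a start of day 26, and it finishes at 26 + 1 = day 27.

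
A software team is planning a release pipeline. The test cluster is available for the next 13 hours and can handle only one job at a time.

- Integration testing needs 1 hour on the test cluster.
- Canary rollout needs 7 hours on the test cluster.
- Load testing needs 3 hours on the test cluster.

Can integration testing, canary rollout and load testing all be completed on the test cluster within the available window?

Yes

Running back to back, the jobs need 1 + 7 + 3 = 11 hours on the test cluster.
Since 11 ≤ 13, they fit within the window.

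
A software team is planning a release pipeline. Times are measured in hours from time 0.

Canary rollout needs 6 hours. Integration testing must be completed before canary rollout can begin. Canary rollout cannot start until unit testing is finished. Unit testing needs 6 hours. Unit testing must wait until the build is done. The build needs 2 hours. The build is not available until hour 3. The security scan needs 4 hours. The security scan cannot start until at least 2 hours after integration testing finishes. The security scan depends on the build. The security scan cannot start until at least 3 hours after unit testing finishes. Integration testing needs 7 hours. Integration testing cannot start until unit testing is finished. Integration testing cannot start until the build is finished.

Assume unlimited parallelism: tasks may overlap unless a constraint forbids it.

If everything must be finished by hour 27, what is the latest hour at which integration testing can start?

14

Nothing follows the security scan; the deadline of hour 27 is its only limit. It must start by 27 − 4 = hour 23.
Nothing follows canary rollout; the deadline of hour 27 is its only limit. It must start by 27 − 6 = hour 21.
Integration testing feeds the security scan (must start by hour 23, minus 2-hour gap → hour 21); canary rollout (must start by hour 21). Taking the minimum, integration testing must finish by hour 21 and start by 21 − 7 = hour 14.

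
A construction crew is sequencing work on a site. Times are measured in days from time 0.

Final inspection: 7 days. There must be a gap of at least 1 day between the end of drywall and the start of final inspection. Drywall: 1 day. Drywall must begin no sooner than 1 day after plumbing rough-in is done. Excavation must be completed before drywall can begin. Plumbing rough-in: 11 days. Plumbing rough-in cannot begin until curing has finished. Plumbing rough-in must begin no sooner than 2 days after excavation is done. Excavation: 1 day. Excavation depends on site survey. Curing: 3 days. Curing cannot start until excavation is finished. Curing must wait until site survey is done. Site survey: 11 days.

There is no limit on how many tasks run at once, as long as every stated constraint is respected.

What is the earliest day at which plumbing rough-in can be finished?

Nothing blocks site survey, so it runs from day 0 to day 11.
Excavation cannot begin until site survey (finishes day 11). It runs from day 11 to 11 + 1 = day 12.
Curing has to wait for excavation (finishes day 12); site survey (finishes day 11). The latest of these is day 12, so curing runs day 12 to 12 + 3 = day 15.
Plumbing rough-in has to wait for curing (finishes day 15); excavation (finishes day 12, plus 2-day gap → day 14). The latest of these is day 15, so plumbing rough-in runs day 15 to 15 + 11 = day 26.

26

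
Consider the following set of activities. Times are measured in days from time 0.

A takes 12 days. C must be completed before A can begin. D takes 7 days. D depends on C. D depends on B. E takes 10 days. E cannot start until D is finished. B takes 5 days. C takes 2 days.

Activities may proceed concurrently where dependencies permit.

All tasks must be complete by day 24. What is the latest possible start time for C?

5

E must finish by day 24; it takes 10 days, so it must start by 24 − 10 = day 14.
D has to be done before E (must start by day 14). That means finishing by day 14, i.e. starting by 14 − 7 = day 7.
Nothing follows A; the deadline of day 24 is its only limit. It must start by 24 − 12 = day 12.
C feeds A (must start by day 12); D (must start by day 7). Taking the minimum, C must finish by day 7 and start by 7 − 2 = day 5.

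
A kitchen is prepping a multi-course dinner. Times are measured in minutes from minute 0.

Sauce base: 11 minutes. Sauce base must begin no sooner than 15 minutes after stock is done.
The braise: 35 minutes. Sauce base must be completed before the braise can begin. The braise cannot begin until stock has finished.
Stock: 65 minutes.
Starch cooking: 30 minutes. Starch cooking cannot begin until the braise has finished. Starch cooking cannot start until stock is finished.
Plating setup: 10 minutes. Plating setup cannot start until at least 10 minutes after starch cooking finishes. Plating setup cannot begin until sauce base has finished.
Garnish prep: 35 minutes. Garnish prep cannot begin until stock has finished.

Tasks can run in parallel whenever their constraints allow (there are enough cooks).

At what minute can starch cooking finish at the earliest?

Nothing blocks stock, so it runs from minute 0 to minute 65.
Sauce base waits on stock (finishes minute 65, plus 15-minute gap → minute 80), so it starts at minute 80 and finishes at 80 + 11 = minute 91.
The braise needs all of sauce base (finishes minute 91); stock (finishes minute 65). That puts its earliest start at minute 91; it finishes at 91 + 35 = minute 126.
Starch cooking has to wait for the braise (finishes minute 126); stock (finishes minute 65). The latest of these is minute 126, so starch cooking runs minute 126 to 126 + 30 = minute 156.

156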